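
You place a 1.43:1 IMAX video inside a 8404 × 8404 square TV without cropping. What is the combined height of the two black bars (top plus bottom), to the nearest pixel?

1.43:1 IMAX is wider than square, so it spans the full width.
The video is 8404 / 1.430 ≈ 5876.92 px tall.
Leftover height: 8404 − 5876.92 = 2527.08 px.

2527 px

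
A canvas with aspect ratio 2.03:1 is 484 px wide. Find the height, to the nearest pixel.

484 / 2.030 = 238.42.

238 px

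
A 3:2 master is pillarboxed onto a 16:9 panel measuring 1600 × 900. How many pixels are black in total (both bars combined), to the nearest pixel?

225000 pixels

3:2 (1.500) < 16:9 (1.778), so the master fills the height.
Content width = 900 × 3/2 ≈ 1350.0000 px.
Black = 1600 − 1350.0000 = 250.0000 px.
That's 250.0000 × 900 ≈ 225000 black pixels.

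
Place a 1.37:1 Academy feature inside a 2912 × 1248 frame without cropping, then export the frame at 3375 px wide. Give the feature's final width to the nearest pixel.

1982 px

In the 2912×1248 frame the feature fills the height: width = 1248 × 1.370 ≈ 1709.76 px.
The frame scales by 3375/2912 = 1.1590; 1709.76 × 1.1590 ≈ 1981.61 px.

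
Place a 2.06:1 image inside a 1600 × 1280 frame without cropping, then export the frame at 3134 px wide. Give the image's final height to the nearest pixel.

1521 px

Fitted into 1600×1280, the image spans the width; its height is 1600 / 2.060 ≈ 776.70 px.
Resizing to 3134 px wide multiplies everything by 1.9587: 776.70 → 1521.36 px.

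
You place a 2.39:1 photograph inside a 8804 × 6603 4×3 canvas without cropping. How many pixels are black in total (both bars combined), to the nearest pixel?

Since 2.390 > 1.333, the photograph is width-limited.
Content height = 8804 / 2.390 ≈ 3683.6820 px.
6603 − 3683.6820 = 2919.3180 px of bars.
Across the 8804-px span: 2919.3180 × 8804 ≈ 25701676 px.

25701676 pixels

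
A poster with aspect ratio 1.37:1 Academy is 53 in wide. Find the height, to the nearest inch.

At 1.37:1 Academy, 53 / 1.370 ≈ 38.69.

39 in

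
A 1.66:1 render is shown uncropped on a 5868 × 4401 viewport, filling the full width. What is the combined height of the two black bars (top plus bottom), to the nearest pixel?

866 px

Content height = 5868 / 1.660 ≈ 3534.94 px.
Leftover height: 4401 − 3534.94 = 866.06 px.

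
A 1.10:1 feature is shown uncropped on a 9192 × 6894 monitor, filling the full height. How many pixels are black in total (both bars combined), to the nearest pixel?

That makes the image 7583.4000 px wide (6894 × 1.100).
Black = 9192 − 7583.4000 = 1608.6000 px.
Across the 6894-px span: 1608.6000 × 6894 ≈ 11089688 px.

11089688 pixels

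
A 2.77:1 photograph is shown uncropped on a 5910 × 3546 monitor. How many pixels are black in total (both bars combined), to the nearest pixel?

8347438 pixels

Since 2.770 > 1.667, the photograph is width-limited.
That makes the image 2133.5740 px tall (5910 / 2.770).
Black = 3546 − 2133.5740 = 1412.4260 px.
That's 1412.4260 × 5910 ≈ 8347438 black pixels.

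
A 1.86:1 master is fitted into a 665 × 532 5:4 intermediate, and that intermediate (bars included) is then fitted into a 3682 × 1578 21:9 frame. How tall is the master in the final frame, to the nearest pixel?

1060 px

Inside the 665×532 canvas the master is width-limited at 665.00 × 357.53.
Second fit — the 5:4 canvas into 3682×1578 spans the height: 1972.50 × 1578.00 (×2.9662 from 665×532).
So the master's height is 357.53 × 2.9662 ≈ 1060.48.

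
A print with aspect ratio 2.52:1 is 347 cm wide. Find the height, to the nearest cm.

138 cm

At 2.52:1, 347 / 2.520 ≈ 137.70.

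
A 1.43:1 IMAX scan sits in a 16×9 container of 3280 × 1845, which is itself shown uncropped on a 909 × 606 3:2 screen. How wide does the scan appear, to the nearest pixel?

731 px

Inside the 3280×1845 canvas the scan is height-limited at 2638.35 × 1845.00.
Second fit — the 16×9 canvas into 909×606 spans the width: 909.00 × 511.31 (×0.2771 from 3280×1845).
Applying the same ×0.2771: 2638.35 → 731.18.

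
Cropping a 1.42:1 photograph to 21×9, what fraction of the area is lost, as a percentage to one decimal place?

39.1%

21×9 is wider than 1.42:1, so the crop keeps the full width and trims the height.
Area ratio = (1.420)/(2.333) = 60.86%; the remaining 39.14% is cropped out.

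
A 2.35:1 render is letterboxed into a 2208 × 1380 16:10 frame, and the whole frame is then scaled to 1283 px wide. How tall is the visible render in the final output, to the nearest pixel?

546 px

Fitted into 2208×1380, the render spans the width; its height is 2208 / 2.350 ≈ 939.57 px.
Scaling 2208 → 1283 is ×0.5811, so the height becomes 939.57 × 0.5811 ≈ 545.96 px.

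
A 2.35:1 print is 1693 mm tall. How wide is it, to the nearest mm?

Width = 1693 × 2.350 = 3978.55.

3979 mm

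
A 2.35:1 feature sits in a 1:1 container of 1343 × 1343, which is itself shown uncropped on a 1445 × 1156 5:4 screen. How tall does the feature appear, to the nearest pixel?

492 px

2.35:1 in 1343×1343: fills the width, so the feature is 1343.00 × 571.49.
The 1:1 canvas is height-limited in 1445×1156, giving 1156.00 × 1156.00; scale factor 0.8608.
So the feature's height is 571.49 × 0.8608 ≈ 491.91.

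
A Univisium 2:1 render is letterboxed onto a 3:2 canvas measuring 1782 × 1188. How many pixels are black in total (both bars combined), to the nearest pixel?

Univisium 2:1 (2.000) > 3:2 (1.500), so the render fills the width.
Content height = 1782 × 1/2 ≈ 891.0000 px.
Leftover height: 1188 − 891.0000 = 297.0000 px.
Across the 1782-px span: 297.0000 × 1782 ≈ 529254 px.

529254 pixels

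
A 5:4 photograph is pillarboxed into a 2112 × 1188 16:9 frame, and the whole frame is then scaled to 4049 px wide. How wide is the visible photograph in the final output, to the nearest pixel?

At 2112×1188 the photograph is height-limited, so width = 1188 × 5/4 ≈ 1485.00 px.
The frame scales by 4049/2112 = 1.9171; 1485.00 × 1.9171 ≈ 2846.95 px.

2847 px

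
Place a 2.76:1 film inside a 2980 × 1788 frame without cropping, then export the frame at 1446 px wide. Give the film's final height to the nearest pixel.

In the 2980×1788 frame the film fills the width: height = 2980 / 2.760 ≈ 1079.71 px.
The frame scales by 1446/2980 = 0.4852; 1079.71 × 0.4852 ≈ 523.91 px.

524 px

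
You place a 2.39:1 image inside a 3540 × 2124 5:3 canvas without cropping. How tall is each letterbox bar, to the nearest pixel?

2.39:1 is wider than 5:3, so it spans the full width.
Content height = 3540 / 2.390 ≈ 1481.17 px.
Black = 2124 − 1481.17 = 642.83 px, or 321.41 per bar.

321 px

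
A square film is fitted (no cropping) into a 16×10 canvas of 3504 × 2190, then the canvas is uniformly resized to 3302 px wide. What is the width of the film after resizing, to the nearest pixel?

2064 px

At 3504×2190 the film is height-limited, so width = 2190 × 1/1 ≈ 2190.00 px.
Scaling 3504 → 3302 is ×0.9424, so the width becomes 2190.00 × 0.9424 ≈ 2063.75 px.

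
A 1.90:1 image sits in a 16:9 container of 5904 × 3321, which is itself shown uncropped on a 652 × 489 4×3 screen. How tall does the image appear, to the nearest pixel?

1.90:1 in 5904×3321: fills the width, so the image is 5904.00 × 3107.37.
Second fit — the 16:9 canvas into 652×489 spans the width: 652.00 × 366.75 (×0.1104 from 5904×3321).
The image scales with it: height 3107.37 × 0.1104 ≈ 343.16.

343 px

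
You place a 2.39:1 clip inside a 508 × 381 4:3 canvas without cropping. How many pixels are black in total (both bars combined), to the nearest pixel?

85571 pixels

2.39:1 (2.390) > 4:3 (1.333), so the clip fills the width.
The clip is 508 / 2.390 ≈ 212.5523 px tall.
Black = 381 − 212.5523 = 168.4477 px.
That's 168.4477 × 508 ≈ 85571 black pixels.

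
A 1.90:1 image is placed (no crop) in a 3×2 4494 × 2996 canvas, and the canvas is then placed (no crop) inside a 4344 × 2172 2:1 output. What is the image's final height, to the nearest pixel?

Inside the 4494×2996 canvas the image is width-limited at 4494.00 × 2365.26.
3×2 in 4344×2172: fills the height, so the intermediate becomes 3258.00 × 2172.00 — a scale of ×0.7250.
The image scales with it: height 2365.26 × 0.7250 ≈ 1714.74.

1715 px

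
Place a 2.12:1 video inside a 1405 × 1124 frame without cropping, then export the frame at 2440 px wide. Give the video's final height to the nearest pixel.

1151 px

Fitted into 1405×1124, the video spans the width; its height is 1405 / 2.120 ≈ 662.74 px.
Scaling 1405 → 2440 is ×1.7367, so the height becomes 662.74 × 1.7367 ≈ 1150.94 px.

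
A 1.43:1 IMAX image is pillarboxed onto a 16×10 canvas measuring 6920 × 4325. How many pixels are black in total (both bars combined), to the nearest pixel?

3179956 pixels

Since 1.430 < 1.600, the image is height-limited.
That makes the image 6184.7500 px wide (4325 × 1.430).
6920 − 6184.7500 = 735.2500 px of bars.
That's 735.2500 × 4325 ≈ 3179956 black pixels.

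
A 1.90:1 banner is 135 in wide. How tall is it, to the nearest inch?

At 1.90:1, 135 / 1.900 ≈ 71.05.

71 in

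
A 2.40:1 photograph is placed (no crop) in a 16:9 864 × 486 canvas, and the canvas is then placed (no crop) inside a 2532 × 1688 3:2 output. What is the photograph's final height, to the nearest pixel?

1055 px

Inside the 864×486 canvas the photograph is width-limited at 864.00 × 360.00.
Second fit — the 16:9 canvas into 2532×1688 spans the width: 2532.00 × 1424.25 (×2.9306 from 864×486).
The photograph scales with it: height 360.00 × 2.9306 ≈ 1055.00.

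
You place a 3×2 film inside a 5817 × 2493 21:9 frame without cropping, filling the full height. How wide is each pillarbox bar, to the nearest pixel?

The film is 2493 × 3/2 ≈ 3739.50 px wide.
Black = 5817 − 3739.50 = 2077.50 px, or 1038.75 per bar.

1039 px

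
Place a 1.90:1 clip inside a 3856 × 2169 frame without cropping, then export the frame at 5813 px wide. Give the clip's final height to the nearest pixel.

In the 3856×2169 frame the clip fills the width: height = 3856 / 1.900 ≈ 2029.47 px.
Resizing to 5813 px wide multiplies everything by 1.5075: 2029.47 → 3059.47 px.

3059 px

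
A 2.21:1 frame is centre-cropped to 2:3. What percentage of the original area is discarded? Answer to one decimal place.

69.8%

Going from 2.21:1 to 2:3 means cutting width while keeping height.
(0.667)/(2.210) ≈ 0.302 of the area survives, leaving 69.83% discarded.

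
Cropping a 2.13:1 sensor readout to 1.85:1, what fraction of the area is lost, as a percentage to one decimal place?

13.1%

1.85:1 is narrower than 2.13:1, so the crop keeps the full height and trims the width.
Fraction kept = (1.850)/(2.130) ≈ 86.85%, so 13.15% is lost.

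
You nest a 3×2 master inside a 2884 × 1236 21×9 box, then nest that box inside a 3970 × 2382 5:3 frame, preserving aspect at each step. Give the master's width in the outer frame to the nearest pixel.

First fit — 3×2 into 2884×1236 spans the height: 1854.00 × 1236.00.
The 21×9 canvas is width-limited in 3970×2382, giving 3970.00 × 1701.43; scale factor 1.3766.
So the master's width is 1854.00 × 1.3766 ≈ 2552.14.

2552 px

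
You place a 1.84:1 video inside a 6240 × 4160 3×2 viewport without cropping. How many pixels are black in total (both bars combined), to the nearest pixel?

4796661 pixels

1.84:1 (1.840) > 3×2 (1.500), so the video fills the width.
Content height = 6240 / 1.840 ≈ 3391.3043 px.
Leftover height: 4160 − 3391.3043 = 768.6957 px.
That's 768.6957 × 6240 ≈ 4796661 black pixels.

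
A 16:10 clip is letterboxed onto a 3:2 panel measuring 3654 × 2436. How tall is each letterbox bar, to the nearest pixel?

76 px

16:10 is wider than 3:2, so it spans the full width.
The clip is 3654 × 10/16 ≈ 2283.75 px tall.
Black = 2436 − 2283.75 = 152.25 px, or 76.12 per bar.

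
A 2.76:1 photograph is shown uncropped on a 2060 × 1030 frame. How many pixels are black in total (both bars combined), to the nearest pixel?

Since 2.760 > 2.000, the photograph is width-limited.
Content height = 2060 / 2.760 ≈ 746.3768 px.
Leftover height: 1030 − 746.3768 = 283.6232 px.
Bar area = 283.6232 × 2060 ≈ 584264 px.

584264 pixels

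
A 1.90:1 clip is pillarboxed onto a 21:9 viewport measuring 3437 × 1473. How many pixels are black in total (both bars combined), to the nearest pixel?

940216 pixels

Since 1.900 < 2.333, the clip is height-limited.
The clip is 1473 × 1.900 ≈ 2798.7000 px wide.
Leftover width: 3437 − 2798.7000 = 638.3000 px.
Bar area = 638.3000 × 1473 ≈ 940216 px.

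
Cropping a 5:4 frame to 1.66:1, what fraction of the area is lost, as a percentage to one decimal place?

Going from 5:4 to 1.66:1 means cutting height while keeping width.
Fraction kept = (1.250)/(1.660) ≈ 75.30%, so 24.70% is lost.

24.7%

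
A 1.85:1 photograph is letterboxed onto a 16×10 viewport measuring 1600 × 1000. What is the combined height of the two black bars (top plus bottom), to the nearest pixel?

135 px

1.85:1 (1.850) > 16×10 (1.600), so the photograph fills the width.
Content height = 1600 / 1.850 ≈ 864.86 px.
Black = 1000 − 864.86 = 135.14 px.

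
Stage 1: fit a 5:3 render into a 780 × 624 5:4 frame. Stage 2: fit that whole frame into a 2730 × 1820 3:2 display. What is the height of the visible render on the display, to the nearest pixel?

Inside the 780×624 canvas the render is width-limited at 780.00 × 468.00.
5:4 in 2730×1820: fills the height, so the intermediate becomes 2275.00 × 1820.00 — a scale of ×2.9167.
Applying the same ×2.9167: 468.00 → 1365.00.

1365 px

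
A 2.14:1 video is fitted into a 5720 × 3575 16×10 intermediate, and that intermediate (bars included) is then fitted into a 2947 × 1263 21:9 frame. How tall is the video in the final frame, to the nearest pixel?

2.14:1 in 5720×3575: fills the width, so the video is 5720.00 × 2672.90.
Second fit — the 16×10 canvas into 2947×1263 spans the height: 2020.80 × 1263.00 (×0.3533 from 5720×3575).
The video scales with it: height 2672.90 × 0.3533 ≈ 944.30.

944 px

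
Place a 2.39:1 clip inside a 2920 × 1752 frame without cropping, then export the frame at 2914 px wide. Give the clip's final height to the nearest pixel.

Fitted into 2920×1752, the clip spans the width; its height is 2920 / 2.390 ≈ 1221.76 px.
Resizing to 2914 px wide multiplies everything by 0.9979: 1221.76 → 1219.25 px.

1219 px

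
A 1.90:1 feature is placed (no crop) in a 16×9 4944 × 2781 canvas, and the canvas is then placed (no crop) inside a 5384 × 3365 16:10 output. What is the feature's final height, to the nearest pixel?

Inside the 4944×2781 canvas the feature is width-limited at 4944.00 × 2602.11.
16×9 in 5384×3365: fills the width, so the intermediate becomes 5384.00 × 3028.50 — a scale of ×1.0890.
The feature scales with it: height 2602.11 × 1.0890 ≈ 2833.68.

2834 px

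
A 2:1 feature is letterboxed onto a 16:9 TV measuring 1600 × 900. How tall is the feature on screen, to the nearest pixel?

800 px

Since 2.000 > 1.778, the feature is width-limited.
That makes the image 800.00 px tall (1600 × 1/2).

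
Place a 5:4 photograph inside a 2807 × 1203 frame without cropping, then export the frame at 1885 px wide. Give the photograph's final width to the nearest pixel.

In the 2807×1203 frame the photograph fills the height: width = 1203 × 5/4 ≈ 1503.75 px.
Scaling 2807 → 1885 is ×0.6715, so the width becomes 1503.75 × 0.6715 ≈ 1009.82 px.

1010 px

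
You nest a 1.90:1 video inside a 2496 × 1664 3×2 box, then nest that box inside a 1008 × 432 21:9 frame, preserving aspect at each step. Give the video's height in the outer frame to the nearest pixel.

341 px

Inside the 2496×1664 canvas the video is width-limited at 2496.00 × 1313.68.
3×2 in 1008×432: fills the height, so the intermediate becomes 648.00 × 432.00 — a scale of ×0.2596.
So the video's height is 1313.68 × 0.2596 ≈ 341.05.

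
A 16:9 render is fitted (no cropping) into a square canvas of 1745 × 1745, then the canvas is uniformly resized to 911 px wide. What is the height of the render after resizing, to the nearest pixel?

Fitted into 1745×1745, the render spans the width; its height is 1745 × 9/16 ≈ 981.56 px.
Resizing to 911 px wide multiplies everything by 0.5221: 981.56 → 512.44 px.

512 px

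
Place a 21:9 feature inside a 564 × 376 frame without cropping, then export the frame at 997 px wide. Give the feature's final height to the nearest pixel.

427 px

Fitted into 564×376, the feature spans the width; its height is 564 × 9/21 ≈ 241.71 px.
The frame scales by 997/564 = 1.7677; 241.71 × 1.7677 ≈ 427.29 px.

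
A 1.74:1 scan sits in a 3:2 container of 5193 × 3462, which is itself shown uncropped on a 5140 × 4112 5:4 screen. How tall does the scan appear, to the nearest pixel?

First fit — 1.74:1 into 5193×3462 spans the width: 5193.00 × 2984.48.
3:2 in 5140×4112: fills the width, so the intermediate becomes 5140.00 × 3426.67 — a scale of ×0.9898.
Applying the same ×0.9898: 2984.48 → 2954.02.

2954 px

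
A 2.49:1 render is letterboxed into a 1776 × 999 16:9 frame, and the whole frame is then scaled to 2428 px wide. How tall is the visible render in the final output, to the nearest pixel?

975 px

In the 1776×999 frame the render fills the width: height = 1776 / 2.490 ≈ 713.25 px.
The frame scales by 2428/1776 = 1.3671; 713.25 × 1.3671 ≈ 975.10 px.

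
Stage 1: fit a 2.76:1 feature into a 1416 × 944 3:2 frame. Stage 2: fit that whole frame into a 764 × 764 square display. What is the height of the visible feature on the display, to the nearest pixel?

277 px

2.76:1 in 1416×944: fills the width, so the feature is 1416.00 × 513.04.
The 3:2 canvas is width-limited in 764×764, giving 764.00 × 509.33; scale factor 0.5395.
The feature scales with it: height 513.04 × 0.5395 ≈ 276.81.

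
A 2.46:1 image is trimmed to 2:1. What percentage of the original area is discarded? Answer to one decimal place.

18.7%

Going from 2.46:1 to 2:1 means cutting width while keeping height.
Fraction kept = (2.000)/(2.460) ≈ 81.30%, so 18.70% is lost.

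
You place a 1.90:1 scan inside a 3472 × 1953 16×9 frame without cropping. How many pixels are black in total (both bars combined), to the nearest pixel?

1.90:1 (1.900) > 16×9 (1.778), so the scan fills the width.
Content height = 3472 / 1.900 ≈ 1827.3684 px.
Leftover height: 1953 − 1827.3684 = 125.6316 px.
Bar area = 125.6316 × 3472 ≈ 436193 px.

436193 pixels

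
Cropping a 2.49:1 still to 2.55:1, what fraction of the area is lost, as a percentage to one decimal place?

2.55:1 is wider than 2.49:1, so the crop keeps the full width and trims the height.
(2.490)/(2.550) ≈ 0.976 of the area survives, leaving 2.35% discarded.

2.4%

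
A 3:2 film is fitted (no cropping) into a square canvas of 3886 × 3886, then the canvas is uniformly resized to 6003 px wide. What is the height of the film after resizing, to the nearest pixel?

4002 px

At 3886×3886 the film is width-limited, so height = 3886 × 2/3 ≈ 2590.67 px.
The frame scales by 6003/3886 = 1.5448; 2590.67 × 1.5448 ≈ 4002.00 px.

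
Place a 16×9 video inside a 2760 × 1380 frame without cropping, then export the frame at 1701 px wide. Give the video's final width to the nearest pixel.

At 2760×1380 the video is height-limited, so width = 1380 × 16/9 ≈ 2453.33 px.
The frame scales by 1701/2760 = 0.6163; 2453.33 × 0.6163 ≈ 1512.00 px.

1512 px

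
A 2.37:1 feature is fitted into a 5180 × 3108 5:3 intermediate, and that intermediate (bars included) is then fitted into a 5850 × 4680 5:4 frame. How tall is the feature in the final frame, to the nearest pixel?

2.37:1 in 5180×3108: fills the width, so the feature is 5180.00 × 2185.65.
The 5:3 canvas is width-limited in 5850×4680, giving 5850.00 × 3510.00; scale factor 1.1293.
Applying the same ×1.1293: 2185.65 → 2468.35.

2468 px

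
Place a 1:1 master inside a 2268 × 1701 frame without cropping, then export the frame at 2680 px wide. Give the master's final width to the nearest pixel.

At 2268×1701 the master is height-limited, so width = 1701 × 1/1 ≈ 1701.00 px.
The frame scales by 2680/2268 = 1.1817; 1701.00 × 1.1817 ≈ 2010.00 px.

2010 px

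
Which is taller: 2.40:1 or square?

2.4 and square = 1; 2.4 > 1. The smaller width-to-height ratio is the taller frame.

square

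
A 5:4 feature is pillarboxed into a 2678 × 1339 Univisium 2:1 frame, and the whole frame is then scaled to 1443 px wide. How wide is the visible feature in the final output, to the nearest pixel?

Fitted into 2678×1339, the feature spans the height; its width is 1339 × 5/4 ≈ 1673.75 px.
Scaling 2678 → 1443 is ×0.5388, so the width becomes 1673.75 × 0.5388 ≈ 901.88 px.

902 px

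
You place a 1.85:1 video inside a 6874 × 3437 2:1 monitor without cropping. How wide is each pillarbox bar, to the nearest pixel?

1.85:1 (1.850) < 2:1 (2.000), so the video fills the height.
That makes the image 6358.45 px wide (3437 × 1.850).
6874 − 6358.45 = 515.55 px of bars (257.77 each).

258 px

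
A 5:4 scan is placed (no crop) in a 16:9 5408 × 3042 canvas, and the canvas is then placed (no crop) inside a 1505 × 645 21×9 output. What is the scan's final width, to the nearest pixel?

5:4 in 5408×3042: fills the height, so the scan is 3802.50 × 3042.00.
Second fit — the 16:9 canvas into 1505×645 spans the height: 1146.67 × 645.00 (×0.2120 from 5408×3042).
Applying the same ×0.2120: 3802.50 → 806.25.

806 px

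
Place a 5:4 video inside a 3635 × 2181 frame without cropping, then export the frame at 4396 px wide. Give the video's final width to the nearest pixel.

In the 3635×2181 frame the video fills the height: width = 2181 × 5/4 ≈ 2726.25 px.
Resizing to 4396 px wide multiplies everything by 1.2094: 2726.25 → 3297.00 px.

3297 px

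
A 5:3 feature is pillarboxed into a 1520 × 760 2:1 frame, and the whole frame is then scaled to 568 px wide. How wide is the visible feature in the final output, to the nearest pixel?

Fitted into 1520×760, the feature spans the height; its width is 760 × 5/3 ≈ 1266.67 px.
Scaling 1520 → 568 is ×0.3737, so the width becomes 1266.67 × 0.3737 ≈ 473.33 px.

473 px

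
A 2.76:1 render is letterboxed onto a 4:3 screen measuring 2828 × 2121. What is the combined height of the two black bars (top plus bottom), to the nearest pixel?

1096 px

2.76:1 is wider than 4:3, so it spans the full width.
That makes the image 1024.64 px tall (2828 / 2.760).
Leftover height: 2121 − 1024.64 = 1096.36 px.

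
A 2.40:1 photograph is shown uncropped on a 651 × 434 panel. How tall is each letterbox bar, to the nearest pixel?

2.40:1 (2.400) > 3×2 (1.500), so the photograph fills the width.
Content height = 651 / 2.400 ≈ 271.25 px.
Black = 434 − 271.25 = 162.75 px, or 81.38 per bar.

81 px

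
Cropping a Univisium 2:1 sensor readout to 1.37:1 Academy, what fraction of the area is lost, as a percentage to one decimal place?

31.5%

Going from Univisium 2:1 to 1.37:1 Academy means cutting width while keeping height.
Fraction kept = (1.370)/(2.000) ≈ 68.50%, so 31.50% is lost.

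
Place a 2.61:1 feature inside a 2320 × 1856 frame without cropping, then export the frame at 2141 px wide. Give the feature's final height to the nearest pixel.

820 px

In the 2320×1856 frame the feature fills the width: height = 2320 / 2.610 ≈ 888.89 px.
Resizing to 2141 px wide multiplies everything by 0.9228: 888.89 → 820.31 px.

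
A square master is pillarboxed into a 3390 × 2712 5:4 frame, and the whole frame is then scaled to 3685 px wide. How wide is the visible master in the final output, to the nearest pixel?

2948 px

At 3390×2712 the master is height-limited, so width = 2712 × 1/1 ≈ 2712.00 px.
Resizing to 3685 px wide multiplies everything by 1.0870: 2712.00 → 2948.00 px.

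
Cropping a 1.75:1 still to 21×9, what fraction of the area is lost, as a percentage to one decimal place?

25.0%

21×9 is wider than 1.75:1, so the crop keeps the full width and trims the height.
Area ratio = (1.750)/(2.333) = 75.00%; the remaining 25.00% is cropped out.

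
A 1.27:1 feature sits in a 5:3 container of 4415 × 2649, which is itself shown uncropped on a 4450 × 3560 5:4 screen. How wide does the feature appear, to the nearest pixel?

3391 px

Inside the 4415×2649 canvas the feature is height-limited at 3364.23 × 2649.00.
Second fit — the 5:3 canvas into 4450×3560 spans the width: 4450.00 × 2670.00 (×1.0079 from 4415×2649).
The feature scales with it: width 3364.23 × 1.0079 ≈ 3390.90.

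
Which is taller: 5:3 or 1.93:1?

5:3 = 1.667 and 1.93; 1.93 > 1.667. The smaller width-to-height ratio is the taller frame.

5:3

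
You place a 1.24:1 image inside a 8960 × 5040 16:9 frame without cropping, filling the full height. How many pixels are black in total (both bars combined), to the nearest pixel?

The image is 5040 × 1.240 ≈ 6249.6000 px wide.
Leftover width: 8960 − 6249.6000 = 2710.4000 px.
That's 2710.4000 × 5040 ≈ 13660416 black pixels.

13660416 pixels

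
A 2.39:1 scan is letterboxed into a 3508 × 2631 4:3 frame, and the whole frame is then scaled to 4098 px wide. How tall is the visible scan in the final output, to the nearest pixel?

Fitted into 3508×2631, the scan spans the width; its height is 3508 / 2.390 ≈ 1467.78 px.
The frame scales by 4098/3508 = 1.1682; 1467.78 × 1.1682 ≈ 1714.64 px.

1715 px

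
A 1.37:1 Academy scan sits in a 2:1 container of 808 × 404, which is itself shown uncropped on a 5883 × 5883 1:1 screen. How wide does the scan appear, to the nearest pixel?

4030 px

Inside the 808×404 canvas the scan is height-limited at 553.48 × 404.00.
2:1 in 5883×5883: fills the width, so the intermediate becomes 5883.00 × 2941.50 — a scale of ×7.2809.
Applying the same ×7.2809: 553.48 → 4029.86.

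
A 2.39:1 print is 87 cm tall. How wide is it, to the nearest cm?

208 cm

At 2.39:1, 87 × 2.390 ≈ 207.93.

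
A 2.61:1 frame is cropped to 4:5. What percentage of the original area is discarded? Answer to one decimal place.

69.3%

4:5 is narrower than 2.61:1, so the crop keeps the full height and trims the width.
(0.800)/(2.610) ≈ 0.307 of the area survives, leaving 69.35% discarded.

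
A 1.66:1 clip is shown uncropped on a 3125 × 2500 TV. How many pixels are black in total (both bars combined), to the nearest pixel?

1.66:1 is wider than 5:4, so it spans the full width.
Content height = 3125 / 1.660 ≈ 1882.5301 px.
2500 − 1882.5301 = 617.4699 px of bars.
Bar area = 617.4699 × 3125 ≈ 1929593 px.

1929593 pixels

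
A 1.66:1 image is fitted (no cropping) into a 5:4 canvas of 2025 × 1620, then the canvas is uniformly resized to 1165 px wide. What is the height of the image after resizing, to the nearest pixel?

702 px

At 2025×1620 the image is width-limited, so height = 2025 / 1.660 ≈ 1219.88 px.
Scaling 2025 → 1165 is ×0.5753, so the height becomes 1219.88 × 0.5753 ≈ 701.81 px.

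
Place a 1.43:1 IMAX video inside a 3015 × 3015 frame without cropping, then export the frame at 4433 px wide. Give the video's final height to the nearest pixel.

3100 px

Fitted into 3015×3015, the video spans the width; its height is 3015 / 1.430 ≈ 2108.39 px.
The frame scales by 4433/3015 = 1.4703; 2108.39 × 1.4703 ≈ 3100.00 px.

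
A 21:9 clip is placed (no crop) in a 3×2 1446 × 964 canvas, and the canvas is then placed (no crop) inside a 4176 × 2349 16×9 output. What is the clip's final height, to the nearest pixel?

Inside the 1446×964 canvas the clip is width-limited at 1446.00 × 619.71.
3×2 in 4176×2349: fills the height, so the intermediate becomes 3523.50 × 2349.00 — a scale of ×2.4367.
The clip scales with it: height 619.71 × 2.4367 ≈ 1510.07.

1510 px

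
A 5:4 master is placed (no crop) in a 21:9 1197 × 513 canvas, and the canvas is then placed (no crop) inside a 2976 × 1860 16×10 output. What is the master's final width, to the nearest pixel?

Inside the 1197×513 canvas the master is height-limited at 641.25 × 513.00.
The 21:9 canvas is width-limited in 2976×1860, giving 2976.00 × 1275.43; scale factor 2.4862.
The master scales with it: width 641.25 × 2.4862 ≈ 1594.29.

1594 px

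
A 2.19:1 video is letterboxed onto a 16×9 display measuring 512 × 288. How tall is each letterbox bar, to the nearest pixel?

27 px

2.19:1 is wider than 16×9, so it spans the full width.
That makes the image 233.79 px tall (512 / 2.190).
288 − 233.79 = 54.21 px of bars (27.11 each).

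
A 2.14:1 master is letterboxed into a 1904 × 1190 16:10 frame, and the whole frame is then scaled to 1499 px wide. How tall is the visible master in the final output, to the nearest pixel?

At 1904×1190 the master is width-limited, so height = 1904 / 2.140 ≈ 889.72 px.
Scaling 1904 → 1499 is ×0.7873, so the height becomes 889.72 × 0.7873 ≈ 700.47 px.

700 px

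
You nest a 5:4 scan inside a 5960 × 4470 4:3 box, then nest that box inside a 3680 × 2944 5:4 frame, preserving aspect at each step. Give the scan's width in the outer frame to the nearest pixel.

Inside the 5960×4470 canvas the scan is height-limited at 5587.50 × 4470.00.
4:3 in 3680×2944: fills the width, so the intermediate becomes 3680.00 × 2760.00 — a scale of ×0.6174.
The scan scales with it: width 5587.50 × 0.6174 ≈ 3450.00.

3450 px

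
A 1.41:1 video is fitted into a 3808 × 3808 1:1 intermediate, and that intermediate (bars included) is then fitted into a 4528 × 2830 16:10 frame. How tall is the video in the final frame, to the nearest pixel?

2007 px

First fit — 1.41:1 into 3808×3808 spans the width: 3808.00 × 2700.71.
The 1:1 canvas is height-limited in 4528×2830, giving 2830.00 × 2830.00; scale factor 0.7432.
The video scales with it: height 2700.71 × 0.7432 ≈ 2007.09.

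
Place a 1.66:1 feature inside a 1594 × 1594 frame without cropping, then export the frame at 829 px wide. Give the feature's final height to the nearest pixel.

499 px

In the 1594×1594 frame the feature fills the width: height = 1594 / 1.660 ≈ 960.24 px.
Resizing to 829 px wide multiplies everything by 0.5201: 960.24 → 499.40 px.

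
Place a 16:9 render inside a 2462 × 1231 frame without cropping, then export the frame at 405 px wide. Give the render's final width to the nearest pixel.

360 px

At 2462×1231 the render is height-limited, so width = 1231 × 16/9 ≈ 2188.44 px.
Resizing to 405 px wide multiplies everything by 0.1645: 2188.44 → 360.00 px.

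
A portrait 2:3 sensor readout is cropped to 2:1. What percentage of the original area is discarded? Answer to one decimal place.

66.7%

The width stays; only height is cut (since 2:1 is wider than portrait 2:3).
(0.667)/(2.000) ≈ 0.333 of the area survives, leaving 66.67% discarded.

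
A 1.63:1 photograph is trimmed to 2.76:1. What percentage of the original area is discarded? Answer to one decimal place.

40.9%

2.76:1 is wider than 1.63:1, so the crop keeps the full width and trims the height.
Fraction kept = (1.630)/(2.760) ≈ 59.06%, so 40.94% is lost.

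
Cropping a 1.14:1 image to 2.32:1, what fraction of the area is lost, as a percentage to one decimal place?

50.9%

The width stays; only height is cut (since 2.32:1 is wider than 1.14:1).
Area ratio = (1.140)/(2.320) = 49.14%; the remaining 50.86% is cropped out.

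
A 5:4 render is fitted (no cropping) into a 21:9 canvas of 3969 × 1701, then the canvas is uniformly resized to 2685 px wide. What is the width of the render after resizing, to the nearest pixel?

Fitted into 3969×1701, the render spans the height; its width is 1701 × 5/4 ≈ 2126.25 px.
The frame scales by 2685/3969 = 0.6765; 2126.25 × 0.6765 ≈ 1438.39 px.

1438 px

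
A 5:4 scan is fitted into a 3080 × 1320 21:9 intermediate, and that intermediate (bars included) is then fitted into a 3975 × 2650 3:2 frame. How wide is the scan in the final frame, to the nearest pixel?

Inside the 3080×1320 canvas the scan is height-limited at 1650.00 × 1320.00.
21:9 in 3975×2650: fills the width, so the intermediate becomes 3975.00 × 1703.57 — a scale of ×1.2906.
The scan scales with it: width 1650.00 × 1.2906 ≈ 2129.46.

2129 px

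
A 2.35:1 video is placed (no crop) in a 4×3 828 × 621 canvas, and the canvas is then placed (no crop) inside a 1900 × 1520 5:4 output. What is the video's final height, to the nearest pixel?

809 px

Inside the 828×621 canvas the video is width-limited at 828.00 × 352.34.
4×3 in 1900×1520: fills the width, so the intermediate becomes 1900.00 × 1425.00 — a scale of ×2.2947.
The video scales with it: height 352.34 × 2.2947 ≈ 808.51.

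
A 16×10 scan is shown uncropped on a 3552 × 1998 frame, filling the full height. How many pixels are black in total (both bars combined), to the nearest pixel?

Content width = 1998 × 16/10 ≈ 3196.8000 px.
Leftover width: 3552 − 3196.8000 = 355.2000 px.
Across the 1998-px span: 355.2000 × 1998 ≈ 709690 px.

709690 pixels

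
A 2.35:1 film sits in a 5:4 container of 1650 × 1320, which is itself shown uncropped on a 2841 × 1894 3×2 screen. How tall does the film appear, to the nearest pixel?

Inside the 1650×1320 canvas the film is width-limited at 1650.00 × 702.13.
5:4 in 2841×1894: fills the height, so the intermediate becomes 2367.50 × 1894.00 — a scale of ×1.4348.
The film scales with it: height 702.13 × 1.4348 ≈ 1007.45.

1007 px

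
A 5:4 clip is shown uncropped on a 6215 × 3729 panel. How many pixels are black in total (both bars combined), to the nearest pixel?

5793934 pixels

5:4 is narrower than 5:3, so it spans the full height.
That makes the image 4661.2500 px wide (3729 × 5/4).
Leftover width: 6215 − 4661.2500 = 1553.7500 px.
Across the 3729-px span: 1553.7500 × 3729 ≈ 5793934 px.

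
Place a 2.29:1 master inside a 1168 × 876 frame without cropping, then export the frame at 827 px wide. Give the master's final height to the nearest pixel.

361 px

At 1168×876 the master is width-limited, so height = 1168 / 2.290 ≈ 510.04 px.
Scaling 1168 → 827 is ×0.7080, so the height becomes 510.04 × 0.7080 ≈ 361.14 px.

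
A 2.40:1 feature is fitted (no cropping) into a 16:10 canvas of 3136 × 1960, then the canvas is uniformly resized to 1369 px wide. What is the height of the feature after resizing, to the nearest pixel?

At 3136×1960 the feature is width-limited, so height = 3136 / 2.400 ≈ 1306.67 px.
Scaling 3136 → 1369 is ×0.4365, so the height becomes 1306.67 × 0.4365 ≈ 570.42 px.

570 px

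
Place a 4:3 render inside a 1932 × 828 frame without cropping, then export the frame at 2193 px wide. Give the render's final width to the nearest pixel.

Fitted into 1932×828, the render spans the height; its width is 828 × 4/3 ≈ 1104.00 px.
Resizing to 2193 px wide multiplies everything by 1.1351: 1104.00 → 1253.14 px.

1253 px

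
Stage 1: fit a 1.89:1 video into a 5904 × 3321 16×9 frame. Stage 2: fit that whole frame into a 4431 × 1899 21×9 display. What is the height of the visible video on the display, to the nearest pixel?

1786 px

Inside the 5904×3321 canvas the video is width-limited at 5904.00 × 3123.81.
16×9 in 4431×1899: fills the height, so the intermediate becomes 3376.00 × 1899.00 — a scale of ×0.5718.
Applying the same ×0.5718: 3123.81 → 1786.24.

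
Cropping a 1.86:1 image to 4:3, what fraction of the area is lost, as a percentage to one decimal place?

The height stays; only width is cut (since 4:3 is narrower than 1.86:1).
Area ratio = (1.333)/(1.860) = 71.68%; the remaining 28.32% is cropped out.

28.3%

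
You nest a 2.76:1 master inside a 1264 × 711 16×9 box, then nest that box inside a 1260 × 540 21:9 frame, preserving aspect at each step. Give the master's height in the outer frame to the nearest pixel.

Inside the 1264×711 canvas the master is width-limited at 1264.00 × 457.97.
The 16×9 canvas is height-limited in 1260×540, giving 960.00 × 540.00; scale factor 0.7595.
So the master's height is 457.97 × 0.7595 ≈ 347.83.

348 px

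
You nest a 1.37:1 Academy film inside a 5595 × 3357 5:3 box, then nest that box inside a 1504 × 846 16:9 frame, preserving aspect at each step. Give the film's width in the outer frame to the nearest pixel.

1159 px

1.37:1 Academy in 5595×3357: fills the height, so the film is 4599.09 × 3357.00.
5:3 in 1504×846: fills the height, so the intermediate becomes 1410.00 × 846.00 — a scale of ×0.2520.
Applying the same ×0.2520: 4599.09 → 1159.02.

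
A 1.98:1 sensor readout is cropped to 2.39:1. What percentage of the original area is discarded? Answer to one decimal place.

17.2%

The width stays; only height is cut (since 2.39:1 is wider than 1.98:1).
Area ratio = (1.980)/(2.390) = 82.85%; the remaining 17.15% is cropped out.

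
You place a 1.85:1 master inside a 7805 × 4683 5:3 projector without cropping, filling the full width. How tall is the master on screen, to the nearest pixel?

4219 px

The master is 7805 / 1.850 ≈ 4218.92 px tall.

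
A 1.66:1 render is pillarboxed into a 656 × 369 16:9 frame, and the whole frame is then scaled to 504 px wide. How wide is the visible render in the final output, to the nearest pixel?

Fitted into 656×369, the render spans the height; its width is 369 × 1.660 ≈ 612.54 px.
Scaling 656 → 504 is ×0.7683, so the width becomes 612.54 × 0.7683 ≈ 470.61 px.

471 px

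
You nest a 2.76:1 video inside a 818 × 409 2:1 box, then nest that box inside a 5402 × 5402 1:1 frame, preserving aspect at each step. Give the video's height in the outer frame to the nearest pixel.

1957 px

First fit — 2.76:1 into 818×409 spans the width: 818.00 × 296.38.
2:1 in 5402×5402: fills the width, so the intermediate becomes 5402.00 × 2701.00 — a scale of ×6.6039.
So the video's height is 296.38 × 6.6039 ≈ 1957.25.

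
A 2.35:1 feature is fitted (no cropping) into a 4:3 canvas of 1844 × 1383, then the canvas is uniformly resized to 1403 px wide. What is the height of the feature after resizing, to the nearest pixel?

In the 1844×1383 frame the feature fills the width: height = 1844 / 2.350 ≈ 784.68 px.
Resizing to 1403 px wide multiplies everything by 0.7608: 784.68 → 597.02 px.

597 px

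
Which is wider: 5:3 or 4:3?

5:3

5:3 = 1.667 and 4:3 = 1.333; 1.667 > 1.333.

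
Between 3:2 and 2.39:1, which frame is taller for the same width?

3:2

3:2 = 1.5 and 2.39; 2.39 > 1.5. The smaller width-to-height ratio is the taller frame.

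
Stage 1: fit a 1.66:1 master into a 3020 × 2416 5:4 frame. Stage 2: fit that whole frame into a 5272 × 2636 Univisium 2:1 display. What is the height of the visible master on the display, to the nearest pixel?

1.66:1 in 3020×2416: fills the width, so the master is 3020.00 × 1819.28.
Second fit — the 5:4 canvas into 5272×2636 spans the height: 3295.00 × 2636.00 (×1.0911 from 3020×2416).
Applying the same ×1.0911: 1819.28 → 1984.94.

1985 px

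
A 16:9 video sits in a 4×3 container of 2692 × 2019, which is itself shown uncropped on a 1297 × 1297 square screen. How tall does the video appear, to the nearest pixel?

730 px

First fit — 16:9 into 2692×2019 spans the width: 2692.00 × 1514.25.
Second fit — the 4×3 canvas into 1297×1297 spans the width: 1297.00 × 972.75 (×0.4818 from 2692×2019).
The video scales with it: height 1514.25 × 0.4818 ≈ 729.56.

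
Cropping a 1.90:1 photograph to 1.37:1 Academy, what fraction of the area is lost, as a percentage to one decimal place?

27.9%

The height stays; only width is cut (since 1.37:1 Academy is narrower than 1.90:1).
(1.370)/(1.900) ≈ 0.721 of the area survives, leaving 27.89% discarded.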